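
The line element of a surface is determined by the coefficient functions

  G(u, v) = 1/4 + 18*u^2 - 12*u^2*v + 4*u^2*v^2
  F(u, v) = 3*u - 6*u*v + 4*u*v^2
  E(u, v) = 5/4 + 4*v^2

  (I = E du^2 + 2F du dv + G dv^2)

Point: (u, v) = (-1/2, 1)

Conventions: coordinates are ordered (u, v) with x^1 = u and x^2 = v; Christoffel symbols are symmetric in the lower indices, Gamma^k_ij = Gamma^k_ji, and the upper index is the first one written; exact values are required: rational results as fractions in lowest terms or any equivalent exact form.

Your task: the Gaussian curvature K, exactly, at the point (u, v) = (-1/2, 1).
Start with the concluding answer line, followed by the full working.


Answer: K = -4320/51529

E = 21/4, F = -1/2, G = 11/4, EG - F^2 = 227/16 at the point
E_u = 0, E_v = 8, F_u = 1, F_v = -1, G_u = -10, G_v = -1
E_vv = 8, F_uv = 2, G_uu = 20
Compute both Brioschi determinants and normalise by (EG - F^2)^2.
M1 = [[-E_vv/2 + F_uv - G_uu/2, E_u/2, F_u - E_v/2], [F_v - G_u/2, E, F], [G_v/2, F, G]] = [[-12, 0, -3], [4, 21/4, -1/2], [-1/2, -1/2, 11/4]]; det M1 = -1377/8
M2 = [[0, E_v/2, G_u/2], [E_v/2, E, F], [G_u/2, F, G]] = [[0, 4, -5], [4, 21/4, -1/2], [-5, -1/2, 11/4]]; det M2 = -621/4
det M1 - det M2 = -135/8; K = -135/8 / (227/16)^2 = -4320/51529


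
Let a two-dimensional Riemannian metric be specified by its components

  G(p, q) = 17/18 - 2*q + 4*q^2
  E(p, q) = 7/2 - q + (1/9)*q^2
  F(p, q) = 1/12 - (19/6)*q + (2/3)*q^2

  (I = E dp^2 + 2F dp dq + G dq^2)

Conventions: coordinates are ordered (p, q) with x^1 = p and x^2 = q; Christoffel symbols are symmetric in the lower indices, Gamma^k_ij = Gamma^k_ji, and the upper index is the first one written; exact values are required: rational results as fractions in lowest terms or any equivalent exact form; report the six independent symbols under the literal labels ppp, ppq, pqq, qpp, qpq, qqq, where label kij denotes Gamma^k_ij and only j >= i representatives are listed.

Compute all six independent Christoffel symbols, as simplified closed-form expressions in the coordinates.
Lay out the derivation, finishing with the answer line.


E = 7/2 - q + (1/9)*q^2; F = 1/12 - (19/6)*q + (2/3)*q^2; G = 17/18 - 2*q + 4*q^2
Gamma^k_ij = (1/2) g^{kl} (d_i g_jl + d_j g_il - d_l g_ij), with g^inv = (1/(EG-F^2)) [[G, -F], [-F, E]]
first partials: E_p = 0, E_q = -1 + (2/9)*q, F_p = 0, F_q = -19/6 + (4/3)*q, G_p = 0, G_q = -2 + 8*q
D = EG - F^2 = 475/144 - (89/12)*q + (1933/324)*q^2
expanded: Gamma^p_pp = (G E_p - 2F F_p + F E_q)/(2D), Gamma^p_pq = (G E_q - F G_p)/(2D), Gamma^p_qq = (2G F_q - G G_p - F G_q)/(2D), Gamma^q_pp = (2E F_p - E E_q - F E_p)/(2D), Gamma^q_pq = (E G_p - F E_q)/(2D), Gamma^q_qq = (E G_q - 2F F_q + F G_p)/(2D); substitute and cancel common factors

Answer: Gamma_ppp = (96*q^3 - 888*q^2 + 2064*q - 54)/(7732*q^2 - 9612*q + 4275), Gamma_ppq = (576*q^3 - 2880*q^2 + 1432*q - 612)/(7732*q^2 - 9612*q + 4275), Gamma_pqq = (3456*q^3 - 2592*q^2 + 5304*q - 3768)/(7732*q^2 - 9612*q + 4275), Gamma_qpp = (-16*q^3 + 216*q^2 - 1152*q + 2268)/(7732*q^2 - 9612*q + 4275), Gamma_qpq = (-96*q^3 + 888*q^2 - 2064*q + 54)/(7732*q^2 - 9612*q + 4275), Gamma_qqq = (-576*q^3 + 2880*q^2 + 6300*q - 4194)/(7732*q^2 - 9612*q + 4275)


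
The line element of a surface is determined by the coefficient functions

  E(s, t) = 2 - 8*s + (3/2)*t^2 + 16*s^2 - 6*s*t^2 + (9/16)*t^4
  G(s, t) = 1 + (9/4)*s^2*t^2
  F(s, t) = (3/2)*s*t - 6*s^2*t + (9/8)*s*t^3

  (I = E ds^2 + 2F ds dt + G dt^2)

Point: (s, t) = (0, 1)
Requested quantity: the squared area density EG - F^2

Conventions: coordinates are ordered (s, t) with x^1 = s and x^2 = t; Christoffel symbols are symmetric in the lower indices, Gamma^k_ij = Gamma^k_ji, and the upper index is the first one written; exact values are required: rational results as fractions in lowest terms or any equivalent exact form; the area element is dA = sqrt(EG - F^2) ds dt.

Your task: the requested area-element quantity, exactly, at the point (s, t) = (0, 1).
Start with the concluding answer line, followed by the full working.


Answer: EG - F^2 = 65/16

E = 65/16, F = 0, G = 1; EG - F^2 = 65/16


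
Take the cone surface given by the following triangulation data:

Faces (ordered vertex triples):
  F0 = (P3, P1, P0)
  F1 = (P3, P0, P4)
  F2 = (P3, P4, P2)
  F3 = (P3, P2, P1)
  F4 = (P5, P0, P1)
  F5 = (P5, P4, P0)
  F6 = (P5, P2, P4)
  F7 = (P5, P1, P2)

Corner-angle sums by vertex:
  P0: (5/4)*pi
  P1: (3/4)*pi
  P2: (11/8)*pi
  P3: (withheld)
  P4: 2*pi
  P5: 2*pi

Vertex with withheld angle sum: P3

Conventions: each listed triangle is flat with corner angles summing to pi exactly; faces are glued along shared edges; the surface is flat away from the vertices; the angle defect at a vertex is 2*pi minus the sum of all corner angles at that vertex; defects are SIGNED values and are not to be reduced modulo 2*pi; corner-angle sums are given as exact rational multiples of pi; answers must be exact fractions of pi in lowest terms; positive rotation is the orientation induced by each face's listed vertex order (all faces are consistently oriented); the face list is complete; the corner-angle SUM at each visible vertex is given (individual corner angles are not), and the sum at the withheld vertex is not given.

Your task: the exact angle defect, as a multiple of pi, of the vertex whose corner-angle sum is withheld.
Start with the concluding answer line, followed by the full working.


Answer: defect(P3) = (11/8)*pi

V = 6, E = 12, F = 8; chi = V - E + F = 2
Gauss-Bonnet: total defect = 2*pi*chi = 4*pi; visible defects sum to (21/8)*pi


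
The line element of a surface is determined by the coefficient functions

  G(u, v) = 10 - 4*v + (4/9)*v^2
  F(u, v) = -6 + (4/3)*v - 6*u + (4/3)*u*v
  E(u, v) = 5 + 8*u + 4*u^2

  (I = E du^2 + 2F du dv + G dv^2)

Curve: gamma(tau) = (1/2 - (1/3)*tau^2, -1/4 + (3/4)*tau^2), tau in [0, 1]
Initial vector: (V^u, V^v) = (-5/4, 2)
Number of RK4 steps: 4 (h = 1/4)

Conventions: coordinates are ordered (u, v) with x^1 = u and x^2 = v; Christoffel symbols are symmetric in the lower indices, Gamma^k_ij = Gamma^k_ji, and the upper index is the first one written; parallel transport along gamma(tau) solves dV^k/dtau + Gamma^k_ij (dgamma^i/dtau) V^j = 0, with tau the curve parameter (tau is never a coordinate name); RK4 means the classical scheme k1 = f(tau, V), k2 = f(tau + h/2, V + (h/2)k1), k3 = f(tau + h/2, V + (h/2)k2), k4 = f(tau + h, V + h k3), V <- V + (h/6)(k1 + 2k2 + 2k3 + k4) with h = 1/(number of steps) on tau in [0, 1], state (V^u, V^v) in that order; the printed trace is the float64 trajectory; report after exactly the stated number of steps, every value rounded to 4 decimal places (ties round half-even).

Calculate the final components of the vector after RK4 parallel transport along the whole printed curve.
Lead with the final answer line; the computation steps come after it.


Answer: V^u = -1.5750, V^v = 2.3569

gamma'(tau) = (-(2/3)*tau, (3/2)*tau); f(tau, V)^k = -Gamma^k_ij(gamma(tau)) gamma'^i(tau) V^j; h = 1/4; intermediate values shown to 6 dp
curve data and Christoffel symbols at the stage parameters:
  tau = 0.000000: gamma = (0.500000, -0.250000), gamma' = (0.000000, 0.000000); Gamma_uuu = 0.299584, Gamma_uuv = 0.000000, Gamma_uvv = 0.099861, Gamma_vuu = -0.316227, Gamma_vuv = 0.000000, Gamma_vvv = -0.105409
  tau = 0.125000: gamma = (0.494792, -0.238281), gamma' = (-0.083333, 0.187500); Gamma_uuu = 0.300220, Gamma_uuv = 0.000000, Gamma_uvv = 0.100073, Gamma_vuu = -0.317218, Gamma_vuv = 0.000000, Gamma_vvv = -0.105739
  tau = 0.250000: gamma = (0.479167, -0.203125), gamma' = (-0.166667, 0.375000); Gamma_uuu = 0.302139, Gamma_uuv = 0.000000, Gamma_uvv = 0.100713, Gamma_vuu = -0.320225, Gamma_vuv = 0.000000, Gamma_vvv = -0.106742
  tau = 0.375000: gamma = (0.453125, -0.144531), gamma' = (-0.250000, 0.562500); Gamma_uuu = 0.305379, Gamma_uuv = 0.000000, Gamma_uvv = 0.101793, Gamma_vuu = -0.325355, Gamma_vuv = 0.000000, Gamma_vvv = -0.108452
  tau = 0.500000: gamma = (0.416667, -0.062500), gamma' = (-0.333333, 0.750000); Gamma_uuu = 0.310001, Gamma_uuv = 0.000000, Gamma_uvv = 0.103334, Gamma_vuu = -0.332795, Gamma_vuv = 0.000000, Gamma_vvv = -0.110932
  tau = 0.625000: gamma = (0.369792, 0.042969), gamma' = (-0.416667, 0.937500); Gamma_uuu = 0.316089, Gamma_uuv = 0.000000, Gamma_uvv = 0.105363, Gamma_vuu = -0.342830, Gamma_vuv = 0.000000, Gamma_vvv = -0.114277
  tau = 0.750000: gamma = (0.312500, 0.171875), gamma' = (-0.500000, 1.125000); Gamma_uuu = 0.323749, Gamma_uuv = 0.000000, Gamma_uvv = 0.107916, Gamma_vuu = -0.355867, Gamma_vuv = 0.000000, Gamma_vvv = -0.118622
  tau = 0.875000: gamma = (0.244792, 0.324219), gamma' = (-0.583333, 1.312500); Gamma_uuu = 0.333102, Gamma_uuv = 0.000000, Gamma_uvv = 0.111034, Gamma_vuu = -0.372475, Gamma_vuv = 0.000000, Gamma_vvv = -0.124158
  tau = 1.000000: gamma = (0.166667, 0.500000), gamma' = (-0.666667, 1.500000); Gamma_uuu = 0.344262, Gamma_uuv = 0.000000, Gamma_uvv = 0.114754, Gamma_vuu = -0.393443, Gamma_vuv = 0.000000, Gamma_vvv = -0.131148
step 0: V^u = -1.2500, V^v = 2.0000
step 1: k1 = (0.000000, 0.000000), k2 = (-0.068800, 0.072696), k3 = (-0.069186, 0.073103), k4 = (-0.140042, 0.148425); V <- V + (h/6)(k1 + 2k2 + 2k3 + k4): V^u = -1.2673, V^v = 2.0183
step 2: k1 = (-0.140046, 0.148429), k2 = (-0.214720, 0.228766), k3 = (-0.216008, 0.230138), k4 = (-0.297419, 0.319288); V <- V + (h/6)(k1 + 2k2 + 2k3 + k4): V^u = -1.3215, V^v = 2.0761
step 3: k1 = (-0.297446, 0.319317), k2 = (-0.387949, 0.420770), k3 = (-0.390692, 0.423745), k4 = (-0.494629, 0.543699); V <- V + (h/6)(k1 + 2k2 + 2k3 + k4): V^u = -1.4193, V^v = 2.1824
step 4: k1 = (-0.494712, 0.543791), k2 = (-0.615760, 0.688543), k3 = (-0.621337, 0.694780), k4 = (-0.766959, 0.876525); V <- V + (h/6)(k1 + 2k2 + 2k3 + k4): V^u = -1.5750, V^v = 2.3569


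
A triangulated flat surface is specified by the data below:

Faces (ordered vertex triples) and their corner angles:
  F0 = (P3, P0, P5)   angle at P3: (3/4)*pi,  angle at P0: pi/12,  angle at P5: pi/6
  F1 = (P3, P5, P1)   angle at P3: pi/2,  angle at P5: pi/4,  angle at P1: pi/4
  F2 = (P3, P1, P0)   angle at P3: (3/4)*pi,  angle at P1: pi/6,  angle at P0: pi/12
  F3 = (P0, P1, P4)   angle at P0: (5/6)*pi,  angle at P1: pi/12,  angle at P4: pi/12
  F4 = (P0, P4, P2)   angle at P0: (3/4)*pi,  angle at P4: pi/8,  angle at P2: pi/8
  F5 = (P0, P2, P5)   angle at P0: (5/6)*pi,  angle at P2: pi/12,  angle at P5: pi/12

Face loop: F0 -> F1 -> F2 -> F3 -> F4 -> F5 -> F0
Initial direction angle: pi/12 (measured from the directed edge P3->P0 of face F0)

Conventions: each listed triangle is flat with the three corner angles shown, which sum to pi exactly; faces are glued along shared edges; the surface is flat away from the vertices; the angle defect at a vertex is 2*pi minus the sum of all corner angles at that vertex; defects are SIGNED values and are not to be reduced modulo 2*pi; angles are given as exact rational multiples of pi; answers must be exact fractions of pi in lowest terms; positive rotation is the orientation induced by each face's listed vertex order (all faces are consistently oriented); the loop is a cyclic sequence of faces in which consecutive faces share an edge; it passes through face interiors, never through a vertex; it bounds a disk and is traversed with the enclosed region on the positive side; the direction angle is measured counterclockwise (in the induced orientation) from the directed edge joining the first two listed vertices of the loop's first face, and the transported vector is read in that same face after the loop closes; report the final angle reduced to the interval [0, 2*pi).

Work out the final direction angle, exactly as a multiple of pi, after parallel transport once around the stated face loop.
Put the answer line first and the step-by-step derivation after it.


Answer: final direction angle = (3/2)*pi

enclosed vertex P0: corner angles sum to (31/12)*pi, defect = 2*pi - (31/12)*pi = (-7/12)*pi
enclosed vertex P3: corner angles sum to 2*pi, defect = 2*pi - 2*pi = 0
adding the enclosed defects to the starting angle (mod 2*pi, induced orientation) gives the holonomy
final angle = pi/12 - (7/12)*pi = (3/2)*pi (mod 2*pi)


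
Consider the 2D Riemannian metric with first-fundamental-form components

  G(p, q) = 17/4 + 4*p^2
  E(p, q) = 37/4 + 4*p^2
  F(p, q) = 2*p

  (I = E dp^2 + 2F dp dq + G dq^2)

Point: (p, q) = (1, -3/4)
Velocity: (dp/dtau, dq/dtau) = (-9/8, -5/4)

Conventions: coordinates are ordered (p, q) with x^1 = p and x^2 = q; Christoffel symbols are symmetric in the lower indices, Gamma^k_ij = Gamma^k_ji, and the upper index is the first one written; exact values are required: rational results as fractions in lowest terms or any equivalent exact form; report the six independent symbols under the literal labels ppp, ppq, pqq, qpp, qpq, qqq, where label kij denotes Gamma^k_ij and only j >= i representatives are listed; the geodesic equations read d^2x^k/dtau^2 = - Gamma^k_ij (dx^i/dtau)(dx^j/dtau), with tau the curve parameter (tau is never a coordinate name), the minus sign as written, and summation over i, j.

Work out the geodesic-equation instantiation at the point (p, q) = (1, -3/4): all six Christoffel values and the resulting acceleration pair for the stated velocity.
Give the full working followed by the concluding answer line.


E = 53/4, F = 2, G = 33/4 at the point
E_p = 8, E_q = 0, F_p = 2, F_q = 0, G_p = 8, G_q = 0
EG - F^2 = 1685/16;  g^inv = (16/1685) * [[33/4, -2], [-2, 53/4]]
first-kind symbols [ij,l] = (1/2)(d_i g_jl + d_j g_il - d_l g_ij): [pp,p] = E_p/2 = 4, [pp,q] = F_p - E_q/2 = 2, [pq,p] = E_q/2 = 0, [pq,q] = G_p/2 = 4, [qq,p] = F_q - G_p/2 = -4, [qq,q] = G_q/2 = 0
Gamma^p_ij = (G*[ij,p] - F*[ij,q])/(EG - F^2), Gamma^q_ij = (E*[ij,q] - F*[ij,p])/(EG - F^2)
Gamma_ppp = 464/1685, Gamma_ppq = -128/1685, Gamma_pqq = -528/1685, Gamma_qpp = 296/1685, Gamma_qpq = 848/1685, Gamma_qqq = 128/1685
d^2p/dtau^2 = -(Gamma_ppp*(-9/8)^2 + 2*Gamma_ppq*(-9/8)*(-5/4) + Gamma_pqq*(-5/4)^2) = 2391/6740
d^2q/dtau^2 = -(Gamma_qpp*(-9/8)^2 + 2*Gamma_qpq*(-9/8)*(-5/4) + Gamma_qqq*(-5/4)^2) = -23677/13480

Answer: Gamma_ppp = 464/1685, Gamma_ppq = -128/1685, Gamma_pqq = -528/1685, Gamma_qpp = 296/1685, Gamma_qpq = 848/1685, Gamma_qqq = 128/1685; accelerations (d^2p/dtau^2, d^2q/dtau^2) = (2391/6740, -23677/13480)


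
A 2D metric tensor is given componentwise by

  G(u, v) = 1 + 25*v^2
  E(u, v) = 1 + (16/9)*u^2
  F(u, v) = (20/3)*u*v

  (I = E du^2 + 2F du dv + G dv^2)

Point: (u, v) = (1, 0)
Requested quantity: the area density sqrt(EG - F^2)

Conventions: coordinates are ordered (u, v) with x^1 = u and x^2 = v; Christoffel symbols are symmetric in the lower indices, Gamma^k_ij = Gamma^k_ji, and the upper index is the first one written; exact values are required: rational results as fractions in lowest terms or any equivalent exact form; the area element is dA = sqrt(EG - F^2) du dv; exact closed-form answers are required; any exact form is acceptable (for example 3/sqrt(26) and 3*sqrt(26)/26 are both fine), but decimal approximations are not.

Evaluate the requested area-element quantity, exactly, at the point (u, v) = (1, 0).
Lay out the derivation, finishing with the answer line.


E = 25/9, F = 0, G = 1; EG - F^2 = 25/9

Answer: sqrt(EG - F^2) = 5/3


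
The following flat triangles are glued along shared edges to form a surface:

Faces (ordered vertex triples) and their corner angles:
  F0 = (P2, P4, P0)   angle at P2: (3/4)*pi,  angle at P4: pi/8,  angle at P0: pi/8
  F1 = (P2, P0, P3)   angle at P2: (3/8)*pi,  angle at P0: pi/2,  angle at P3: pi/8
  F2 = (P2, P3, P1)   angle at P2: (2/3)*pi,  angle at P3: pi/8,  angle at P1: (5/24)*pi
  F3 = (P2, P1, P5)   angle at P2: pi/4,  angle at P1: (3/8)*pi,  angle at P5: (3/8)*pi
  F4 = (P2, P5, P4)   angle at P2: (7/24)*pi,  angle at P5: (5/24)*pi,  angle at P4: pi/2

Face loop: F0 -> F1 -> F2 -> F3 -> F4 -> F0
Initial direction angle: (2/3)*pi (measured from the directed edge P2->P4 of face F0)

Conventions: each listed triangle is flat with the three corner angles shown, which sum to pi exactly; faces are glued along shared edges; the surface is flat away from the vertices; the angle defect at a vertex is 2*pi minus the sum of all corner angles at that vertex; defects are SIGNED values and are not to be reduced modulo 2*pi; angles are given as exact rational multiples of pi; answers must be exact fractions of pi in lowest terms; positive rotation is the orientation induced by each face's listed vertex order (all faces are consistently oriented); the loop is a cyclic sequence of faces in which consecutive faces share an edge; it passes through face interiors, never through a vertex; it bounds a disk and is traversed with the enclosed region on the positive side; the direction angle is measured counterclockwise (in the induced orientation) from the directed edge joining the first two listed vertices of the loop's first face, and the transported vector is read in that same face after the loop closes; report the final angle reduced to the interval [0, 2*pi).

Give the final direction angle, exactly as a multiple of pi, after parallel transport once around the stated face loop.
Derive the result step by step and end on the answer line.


enclosed vertex P2: corner angles sum to (7/3)*pi, defect = 2*pi - (7/3)*pi = -pi/3
summing the enclosed defects onto the initial angle, mod 2*pi in the induced orientation:
final angle = (2/3)*pi - pi/3 = pi/3 (mod 2*pi)

Answer: final direction angle = pi/3


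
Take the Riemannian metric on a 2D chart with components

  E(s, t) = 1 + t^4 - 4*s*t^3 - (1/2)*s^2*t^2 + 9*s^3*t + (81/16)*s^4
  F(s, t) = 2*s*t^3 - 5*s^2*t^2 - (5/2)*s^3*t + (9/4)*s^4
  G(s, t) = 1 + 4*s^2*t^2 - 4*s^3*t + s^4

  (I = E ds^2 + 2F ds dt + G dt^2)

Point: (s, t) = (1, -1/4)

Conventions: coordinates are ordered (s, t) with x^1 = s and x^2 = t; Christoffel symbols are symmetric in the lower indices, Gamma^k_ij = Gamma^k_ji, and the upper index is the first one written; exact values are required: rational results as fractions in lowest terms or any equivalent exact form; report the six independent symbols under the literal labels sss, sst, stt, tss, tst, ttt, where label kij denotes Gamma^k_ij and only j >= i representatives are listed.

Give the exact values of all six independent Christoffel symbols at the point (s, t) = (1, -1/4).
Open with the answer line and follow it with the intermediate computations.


Answer: Gamma_sss = 1728/1561, Gamma_sst = 1080/1561, Gamma_stt = -864/1561, Gamma_tss = 1536/1561, Gamma_tst = 960/1561, Gamma_ttt = -768/1561

E = 985/256, F = 81/32, G = 13/4 at the point
E_s = 27/2, E_t = 135/16, F_s = 327/32, F_t = 3/8, G_s = 15/2, G_t = -6
EG - F^2 = 1561/256;  g^inv = (256/1561) * [[13/4, -81/32], [-81/32, 985/256]]
first-kind symbols [ij,l] = (1/2)(d_i g_jl + d_j g_il - d_l g_ij): [ss,s] = E_s/2 = 27/4, [ss,t] = F_s - E_t/2 = 6, [st,s] = E_t/2 = 135/32, [st,t] = G_s/2 = 15/4, [tt,s] = F_t - G_s/2 = -27/8, [tt,t] = G_t/2 = -3
Gamma^s_ij = (G*[ij,s] - F*[ij,t])/(EG - F^2), Gamma^t_ij = (E*[ij,t] - F*[ij,s])/(EG - F^2)


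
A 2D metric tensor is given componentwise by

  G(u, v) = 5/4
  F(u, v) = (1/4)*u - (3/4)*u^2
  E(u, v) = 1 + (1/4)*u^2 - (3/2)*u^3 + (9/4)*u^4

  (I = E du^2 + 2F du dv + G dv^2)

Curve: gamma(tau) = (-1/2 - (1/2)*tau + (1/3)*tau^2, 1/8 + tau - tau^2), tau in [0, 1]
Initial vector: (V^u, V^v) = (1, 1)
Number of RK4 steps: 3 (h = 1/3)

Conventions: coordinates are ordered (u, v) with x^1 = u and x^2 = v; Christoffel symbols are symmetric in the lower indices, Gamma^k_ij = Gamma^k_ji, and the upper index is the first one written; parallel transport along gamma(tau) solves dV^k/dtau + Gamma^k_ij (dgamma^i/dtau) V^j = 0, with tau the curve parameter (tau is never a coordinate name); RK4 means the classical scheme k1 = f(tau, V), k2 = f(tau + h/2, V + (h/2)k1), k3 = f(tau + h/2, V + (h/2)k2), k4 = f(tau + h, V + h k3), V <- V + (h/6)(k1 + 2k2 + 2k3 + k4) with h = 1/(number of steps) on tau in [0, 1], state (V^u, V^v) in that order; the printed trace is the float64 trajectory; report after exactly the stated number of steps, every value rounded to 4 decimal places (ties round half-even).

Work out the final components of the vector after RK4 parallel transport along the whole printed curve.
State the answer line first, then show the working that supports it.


Answer: V^u = 0.8539, V^v = 1.0916

gamma'(tau) = (-1/2 + (2/3)*tau, 1 - 2*tau); f(tau, V)^k = -Gamma^k_ij(gamma(tau)) gamma'^i(tau) V^j; h = 1/3; intermediate values shown to 6 dp
curve data and Christoffel symbols at the stage parameters:
  tau = 0.000000: gamma = (-0.500000, 0.125000), gamma' = (-0.500000, 1.000000); Gamma_uuu = -0.761905, Gamma_uuv = 0.000000, Gamma_uvv = 0.000000, Gamma_vuu = 0.609524, Gamma_vuv = 0.000000, Gamma_vvv = 0.000000
  tau = 0.166667: gamma = (-0.574074, 0.263889), gamma' = (-0.388889, 0.666667); Gamma_uuu = -0.933269, Gamma_uuv = 0.000000, Gamma_uvv = 0.000000, Gamma_vuu = 0.597194, Gamma_vuv = 0.000000, Gamma_vvv = 0.000000
  tau = 0.333333: gamma = (-0.629630, 0.347222), gamma' = (-0.277778, 0.333333); Gamma_uuu = -1.045969, Gamma_uuv = 0.000000, Gamma_uvv = 0.000000, Gamma_vuu = 0.575047, Gamma_vuv = 0.000000, Gamma_vvv = 0.000000
  tau = 0.500000: gamma = (-0.666667, 0.375000), gamma' = (-0.166667, 0.000000); Gamma_uuu = -1.111111, Gamma_uuv = 0.000000, Gamma_uvv = 0.000000, Gamma_vuu = 0.555556, Gamma_vuv = 0.000000, Gamma_vvv = 0.000000
  tau = 0.666667: gamma = (-0.685185, 0.347222), gamma' = (-0.055556, -0.333333); Gamma_uuu = -1.140408, Gamma_uuv = 0.000000, Gamma_uvv = 0.000000, Gamma_vuu = 0.544706, Gamma_vuv = 0.000000, Gamma_vvv = 0.000000
  tau = 0.833333: gamma = (-0.685185, 0.263889), gamma' = (0.055556, -0.666667); Gamma_uuu = -1.140408, Gamma_uuv = 0.000000, Gamma_uvv = 0.000000, Gamma_vuu = 0.544706, Gamma_vuv = 0.000000, Gamma_vvv = 0.000000
  tau = 1.000000: gamma = (-0.666667, 0.125000), gamma' = (0.166667, -1.000000); Gamma_uuu = -1.111111, Gamma_uuv = 0.000000, Gamma_uvv = 0.000000, Gamma_vuu = 0.555556, Gamma_vuv = 0.000000, Gamma_vvv = 0.000000
step 0: V^u = 1.0000, V^v = 1.0000
step 1: k1 = (-0.380952, 0.304762), k2 = (-0.339894, 0.217497), k3 = (-0.342378, 0.219086), k4 = (-0.257388, 0.141505); V <- V + (h/6)(k1 + 2k2 + 2k3 + k4): V^u = 0.8887, V^v = 1.0733
step 2: k1 = (-0.258217, 0.141961), k2 = (-0.156610, 0.078305), k3 = (-0.159746, 0.079873), k4 = (-0.052933, 0.025283); V <- V + (h/6)(k1 + 2k2 + 2k3 + k4): V^u = 0.8363, V^v = 1.1002
step 3: k1 = (-0.052984, 0.025307), k2 = (0.052425, -0.025040), k3 = (0.053538, -0.025572), k4 = (0.158174, -0.079087); V <- V + (h/6)(k1 + 2k2 + 2k3 + k4): V^u = 0.8539, V^v = 1.0916


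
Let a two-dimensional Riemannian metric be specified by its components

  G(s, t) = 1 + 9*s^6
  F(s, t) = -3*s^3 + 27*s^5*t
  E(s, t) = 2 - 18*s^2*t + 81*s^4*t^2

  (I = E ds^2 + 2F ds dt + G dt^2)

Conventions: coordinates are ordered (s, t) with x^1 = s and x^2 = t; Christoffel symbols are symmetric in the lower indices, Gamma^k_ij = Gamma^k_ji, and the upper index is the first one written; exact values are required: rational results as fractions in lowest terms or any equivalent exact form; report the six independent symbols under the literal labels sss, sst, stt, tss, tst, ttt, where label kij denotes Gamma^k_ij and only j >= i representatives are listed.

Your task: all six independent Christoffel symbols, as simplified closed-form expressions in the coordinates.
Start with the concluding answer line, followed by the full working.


Answer: Gamma_sss = (162*s^3*t^2 - 18*s*t)/(9*s^6 + 81*s^4*t^2 - 18*s^2*t + 2), Gamma_sst = (81*s^4*t - 9*s^2)/(9*s^6 + 81*s^4*t^2 - 18*s^2*t + 2), Gamma_stt = 0, Gamma_tss = 54*s^4*t/(9*s^6 + 81*s^4*t^2 - 18*s^2*t + 2), Gamma_tst = 27*s^5/(9*s^6 + 81*s^4*t^2 - 18*s^2*t + 2), Gamma_ttt = 0

E = 2 - 18*s^2*t + 81*s^4*t^2; F = -3*s^3 + 27*s^5*t; G = 1 + 9*s^6
Gamma^k_ij = (1/2) g^{kl} (d_i g_jl + d_j g_il - d_l g_ij), with g^inv = (1/(EG-F^2)) [[G, -F], [-F, E]]
first partials: E_s = -36*s*t + 324*s^3*t^2, E_t = -18*s^2 + 162*s^4*t, F_s = -9*s^2 + 135*s^4*t, F_t = 27*s^5, G_s = 54*s^5, G_t = 0
D = EG - F^2 = 2 - 18*s^2*t + 81*s^4*t^2 + 9*s^6
expanded: Gamma^s_ss = (G E_s - 2F F_s + F E_t)/(2D), Gamma^s_st = (G E_t - F G_s)/(2D), Gamma^s_tt = (2G F_t - G G_s - F G_t)/(2D), Gamma^t_ss = (2E F_s - E E_t - F E_s)/(2D), Gamma^t_st = (E G_s - F E_t)/(2D), Gamma^t_tt = (E G_t - 2F F_t + F G_s)/(2D); substitute and cancel common factors


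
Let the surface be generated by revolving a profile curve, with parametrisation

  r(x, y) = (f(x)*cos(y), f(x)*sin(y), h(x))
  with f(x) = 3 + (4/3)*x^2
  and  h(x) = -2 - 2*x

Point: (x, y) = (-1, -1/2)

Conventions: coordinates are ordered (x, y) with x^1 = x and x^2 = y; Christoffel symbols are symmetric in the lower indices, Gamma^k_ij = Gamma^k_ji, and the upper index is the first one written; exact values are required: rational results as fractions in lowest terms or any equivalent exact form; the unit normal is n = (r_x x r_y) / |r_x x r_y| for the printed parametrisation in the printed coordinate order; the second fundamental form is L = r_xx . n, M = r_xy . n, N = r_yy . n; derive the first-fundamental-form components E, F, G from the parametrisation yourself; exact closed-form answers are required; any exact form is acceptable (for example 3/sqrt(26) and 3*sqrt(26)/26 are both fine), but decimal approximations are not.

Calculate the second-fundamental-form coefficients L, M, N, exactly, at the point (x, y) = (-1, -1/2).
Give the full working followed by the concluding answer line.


f = 13/3, f' = -8/3, f'' = 8/3, h' = -2, h'' = 0
E = 100/9, F = 0, G = 169/9; answer radicand W^2 = 100/9
unnormalised second-form numerators: l = 16/3, m = 0, n = -26/3; L = l/sqrt(100/9), and similarly M = m/sqrt(W^2), N = n/sqrt(W^2)

Answer: L = 8/5, M = 0, N = -13/5


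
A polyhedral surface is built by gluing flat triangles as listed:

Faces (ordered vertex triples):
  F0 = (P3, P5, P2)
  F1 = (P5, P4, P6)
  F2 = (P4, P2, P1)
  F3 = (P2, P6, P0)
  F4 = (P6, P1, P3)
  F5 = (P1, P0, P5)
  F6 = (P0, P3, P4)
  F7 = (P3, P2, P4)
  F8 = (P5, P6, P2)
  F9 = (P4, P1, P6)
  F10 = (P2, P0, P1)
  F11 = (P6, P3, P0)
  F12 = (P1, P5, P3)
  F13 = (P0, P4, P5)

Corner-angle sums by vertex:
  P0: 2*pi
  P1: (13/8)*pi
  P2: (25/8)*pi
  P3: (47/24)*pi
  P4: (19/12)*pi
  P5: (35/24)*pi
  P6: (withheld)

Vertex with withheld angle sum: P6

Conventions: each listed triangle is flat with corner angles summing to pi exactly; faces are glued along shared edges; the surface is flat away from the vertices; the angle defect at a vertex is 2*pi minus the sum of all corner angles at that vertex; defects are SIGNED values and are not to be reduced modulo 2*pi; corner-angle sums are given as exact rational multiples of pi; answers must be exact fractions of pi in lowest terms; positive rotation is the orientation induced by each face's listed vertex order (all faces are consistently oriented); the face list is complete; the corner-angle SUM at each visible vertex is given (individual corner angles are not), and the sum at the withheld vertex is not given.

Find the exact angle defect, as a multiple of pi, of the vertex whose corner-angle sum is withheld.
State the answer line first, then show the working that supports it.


Answer: defect(P6) = -pi/4

V = 7, E = 21, F = 14; chi = V - E + F = 0
Gauss-Bonnet: total defect = 2*pi*chi = 0; visible defects sum to pi/4


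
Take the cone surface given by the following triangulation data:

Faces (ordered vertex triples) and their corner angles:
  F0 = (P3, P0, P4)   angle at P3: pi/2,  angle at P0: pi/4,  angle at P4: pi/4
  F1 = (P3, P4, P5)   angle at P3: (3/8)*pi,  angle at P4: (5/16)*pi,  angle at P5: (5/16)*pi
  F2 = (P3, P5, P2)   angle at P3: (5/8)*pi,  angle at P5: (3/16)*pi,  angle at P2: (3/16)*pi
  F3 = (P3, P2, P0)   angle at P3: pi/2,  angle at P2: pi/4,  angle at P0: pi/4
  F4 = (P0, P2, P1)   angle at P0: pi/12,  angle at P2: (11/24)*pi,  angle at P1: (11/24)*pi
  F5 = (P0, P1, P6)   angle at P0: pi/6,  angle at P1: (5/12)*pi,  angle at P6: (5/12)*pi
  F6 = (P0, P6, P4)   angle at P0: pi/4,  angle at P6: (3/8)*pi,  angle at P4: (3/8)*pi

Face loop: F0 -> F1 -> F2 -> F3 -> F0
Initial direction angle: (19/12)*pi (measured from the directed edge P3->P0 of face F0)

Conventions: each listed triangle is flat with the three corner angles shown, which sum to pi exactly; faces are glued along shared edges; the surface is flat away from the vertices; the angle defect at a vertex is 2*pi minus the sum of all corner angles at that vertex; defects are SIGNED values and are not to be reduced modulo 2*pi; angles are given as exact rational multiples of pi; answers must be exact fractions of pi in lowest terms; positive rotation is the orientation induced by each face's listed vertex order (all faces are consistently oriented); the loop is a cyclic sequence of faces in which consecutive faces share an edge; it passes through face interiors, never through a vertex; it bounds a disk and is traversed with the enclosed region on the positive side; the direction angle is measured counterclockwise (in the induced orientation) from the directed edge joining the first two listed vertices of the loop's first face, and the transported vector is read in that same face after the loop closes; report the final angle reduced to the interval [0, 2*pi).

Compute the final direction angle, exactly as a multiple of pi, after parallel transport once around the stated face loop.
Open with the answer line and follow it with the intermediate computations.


Answer: final direction angle = (19/12)*pi

enclosed vertex P3: corner angles sum to 2*pi, defect = 2*pi - 2*pi = 0
summing the enclosed defects onto the initial angle, mod 2*pi in the induced orientation:
final angle = (19/12)*pi + 0 = (19/12)*pi (mod 2*pi)


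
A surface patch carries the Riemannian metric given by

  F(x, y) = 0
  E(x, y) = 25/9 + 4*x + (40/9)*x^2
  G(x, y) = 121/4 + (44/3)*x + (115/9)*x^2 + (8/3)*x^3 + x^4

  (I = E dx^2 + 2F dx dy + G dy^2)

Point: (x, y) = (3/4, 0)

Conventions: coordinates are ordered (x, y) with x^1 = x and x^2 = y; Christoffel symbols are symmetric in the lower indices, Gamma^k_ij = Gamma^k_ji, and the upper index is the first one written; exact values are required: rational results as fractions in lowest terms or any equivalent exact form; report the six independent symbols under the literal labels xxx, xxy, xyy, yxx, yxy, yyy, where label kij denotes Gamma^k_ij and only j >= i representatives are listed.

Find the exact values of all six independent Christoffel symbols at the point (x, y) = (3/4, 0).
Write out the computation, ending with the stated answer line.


E = 149/18, F = 0, G = 12769/256 at the point
E_x = 32/3, E_y = 0, F_x = 0, F_y = 0, G_x = 1921/48, G_y = 0
EG - F^2 = 1902581/4608;  g^inv = (4608/1902581) * [[12769/256, 0], [0, 149/18]]
first-kind symbols [ij,l] = (1/2)(d_i g_jl + d_j g_il - d_l g_ij): [xx,x] = E_x/2 = 16/3, [xx,y] = F_x - E_y/2 = 0, [xy,x] = E_y/2 = 0, [xy,y] = G_x/2 = 1921/96, [yy,x] = F_y - G_x/2 = -1921/96, [yy,y] = G_y/2 = 0
Gamma^x_ij = (G*[ij,x] - F*[ij,y])/(EG - F^2), Gamma^y_ij = (E*[ij,y] - F*[ij,x])/(EG - F^2)

Answer: Gamma_xxx = 96/149, Gamma_xxy = 0, Gamma_xyy = -5763/2384, Gamma_yxx = 0, Gamma_yxy = 136/339, Gamma_yyy = 0


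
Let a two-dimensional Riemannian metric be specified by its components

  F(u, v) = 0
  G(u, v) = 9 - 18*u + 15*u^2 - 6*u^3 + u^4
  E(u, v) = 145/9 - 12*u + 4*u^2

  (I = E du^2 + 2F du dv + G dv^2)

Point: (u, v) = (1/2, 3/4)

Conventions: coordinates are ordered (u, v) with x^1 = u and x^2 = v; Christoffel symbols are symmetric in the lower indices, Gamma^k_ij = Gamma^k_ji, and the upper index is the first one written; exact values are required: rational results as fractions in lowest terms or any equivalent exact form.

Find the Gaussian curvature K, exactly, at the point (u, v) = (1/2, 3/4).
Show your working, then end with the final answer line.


E = 100/9, F = 0, G = 49/16, EG - F^2 = 1225/36 at the point
E_u = -8, E_v = 0, F_u = 0, F_v = 0, G_u = -7, G_v = 0
E_vv = 0, F_uv = 0, G_uu = 15
Compute both Brioschi determinants and normalise by (EG - F^2)^2.
M1 = [[-E_vv/2 + F_uv - G_uu/2, E_u/2, F_u - E_v/2], [F_v - G_u/2, E, F], [G_v/2, F, G]] = [[-15/2, -4, 0], [7/2, 100/9, 0], [0, 0, 49/16]]; det M1 = -637/3
M2 = [[0, E_v/2, G_u/2], [E_v/2, E, F], [G_u/2, F, G]] = [[0, 0, -7/2], [0, 100/9, 0], [-7/2, 0, 49/16]]; det M2 = -1225/9
det M1 - det M2 = -686/9; K = -686/9 / (1225/36)^2 = -288/4375

Answer: K = -288/4375


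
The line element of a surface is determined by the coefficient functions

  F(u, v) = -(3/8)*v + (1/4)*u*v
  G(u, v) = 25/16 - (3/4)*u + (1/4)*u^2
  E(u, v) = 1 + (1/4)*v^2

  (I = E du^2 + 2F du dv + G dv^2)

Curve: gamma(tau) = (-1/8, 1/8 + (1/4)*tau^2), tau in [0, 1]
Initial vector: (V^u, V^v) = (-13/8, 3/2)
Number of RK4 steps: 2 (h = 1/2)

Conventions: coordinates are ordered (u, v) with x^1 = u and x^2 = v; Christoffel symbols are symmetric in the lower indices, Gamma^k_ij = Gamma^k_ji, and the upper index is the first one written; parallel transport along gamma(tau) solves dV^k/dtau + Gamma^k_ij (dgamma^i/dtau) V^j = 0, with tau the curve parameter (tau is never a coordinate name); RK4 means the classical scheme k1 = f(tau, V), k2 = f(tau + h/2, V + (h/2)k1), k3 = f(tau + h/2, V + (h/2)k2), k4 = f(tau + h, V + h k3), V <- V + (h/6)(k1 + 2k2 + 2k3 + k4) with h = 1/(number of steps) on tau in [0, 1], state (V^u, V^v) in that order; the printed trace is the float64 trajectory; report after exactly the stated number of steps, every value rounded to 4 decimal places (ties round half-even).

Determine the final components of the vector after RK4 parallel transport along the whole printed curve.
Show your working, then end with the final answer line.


gamma'(tau) = (0, (1/2)*tau); f(tau, V)^k = -Gamma^k_ij(gamma(tau)) gamma'^i(tau) V^j; h = 1/2; intermediate values shown to 6 dp
curve data and Christoffel symbols at the stage parameters:
  tau = 0.000000: gamma = (-0.125000, 0.125000), gamma' = (0.000000, 0.000000); Gamma_uuu = 0.000000, Gamma_uuv = 0.018779, Gamma_uvv = 0.000000, Gamma_vuu = 0.000000, Gamma_vuv = -0.244131, Gamma_vvv = 0.000000
  tau = 0.250000: gamma = (-0.125000, 0.140625), gamma' = (0.000000, 0.125000); Gamma_uuu = 0.000000, Gamma_uuv = 0.021114, Gamma_uvv = 0.000000, Gamma_vuu = 0.000000, Gamma_vuv = -0.243979, Gamma_vvv = 0.000000
  tau = 0.500000: gamma = (-0.125000, 0.187500), gamma' = (0.000000, 0.250000); Gamma_uuu = 0.000000, Gamma_uuv = 0.028087, Gamma_uvv = 0.000000, Gamma_vuu = 0.000000, Gamma_vuv = -0.243417, Gamma_vvv = 0.000000
  tau = 0.750000: gamma = (-0.125000, 0.265625), gamma' = (0.000000, 0.375000); Gamma_uuu = 0.000000, Gamma_uuv = 0.039579, Gamma_uvv = 0.000000, Gamma_vuu = 0.000000, Gamma_vuv = -0.242133, Gamma_vvv = 0.000000
  tau = 1.000000: gamma = (-0.125000, 0.375000), gamma' = (0.000000, 0.500000); Gamma_uuu = 0.000000, Gamma_uuv = 0.055300, Gamma_uvv = 0.000000, Gamma_vuu = 0.000000, Gamma_vuv = -0.239631, Gamma_vvv = 0.000000
step 0: V^u = -1.6250, V^v = 1.5000
step 1: k1 = (0.000000, 0.000000), k2 = (0.004289, -0.049558), k3 = (0.004286, -0.049526), k4 = (0.011395, -0.098758); V <- V + (h/6)(k1 + 2k2 + 2k3 + k4): V^u = -1.6226, V^v = 1.4753
step 2: k1 = (0.011393, -0.098743), k2 = (0.024041, -0.147075), k3 = (0.023994, -0.146788), k4 = (0.044533, -0.192978); V <- V + (h/6)(k1 + 2k2 + 2k3 + k4): V^u = -1.6100, V^v = 1.4020

Answer: V^u = -1.6100, V^v = 1.4020


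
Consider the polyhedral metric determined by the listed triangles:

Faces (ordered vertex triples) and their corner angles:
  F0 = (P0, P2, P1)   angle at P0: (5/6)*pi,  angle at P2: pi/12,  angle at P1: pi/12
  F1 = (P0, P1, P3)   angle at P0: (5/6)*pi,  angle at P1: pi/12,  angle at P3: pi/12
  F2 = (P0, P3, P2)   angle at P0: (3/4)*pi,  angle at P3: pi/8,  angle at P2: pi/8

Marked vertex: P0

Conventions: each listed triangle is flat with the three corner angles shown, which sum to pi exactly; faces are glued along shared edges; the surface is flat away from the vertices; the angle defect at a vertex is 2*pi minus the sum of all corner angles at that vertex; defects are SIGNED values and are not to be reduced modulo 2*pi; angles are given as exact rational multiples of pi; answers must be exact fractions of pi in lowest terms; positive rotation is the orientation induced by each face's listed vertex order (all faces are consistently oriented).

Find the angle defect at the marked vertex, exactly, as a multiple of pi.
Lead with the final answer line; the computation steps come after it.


Answer: defect(P0) = (-5/12)*pi

Sum of corner angles at P0: (29/12)*pi
defect = 2*pi - (29/12)*pi


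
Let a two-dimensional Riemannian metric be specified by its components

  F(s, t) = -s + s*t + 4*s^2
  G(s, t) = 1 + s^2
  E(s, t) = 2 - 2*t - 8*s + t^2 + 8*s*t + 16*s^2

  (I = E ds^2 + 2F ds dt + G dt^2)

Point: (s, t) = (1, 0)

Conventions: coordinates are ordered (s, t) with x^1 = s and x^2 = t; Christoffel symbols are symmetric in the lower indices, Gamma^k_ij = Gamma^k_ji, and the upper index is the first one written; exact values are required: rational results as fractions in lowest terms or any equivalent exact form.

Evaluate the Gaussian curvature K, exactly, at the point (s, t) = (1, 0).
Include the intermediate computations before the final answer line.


E = 10, F = 3, G = 2, EG - F^2 = 11 at the point
E_s = 24, E_t = 6, F_s = 7, F_t = 1, G_s = 2, G_t = 0
E_tt = 2, F_st = 1, G_ss = 2
By Brioschi, K is (det M1 - det M2) divided by (EG - F^2) squared.
M1 = [[-E_tt/2 + F_st - G_ss/2, E_s/2, F_s - E_t/2], [F_t - G_s/2, E, F], [G_t/2, F, G]] = [[-1, 12, 4], [0, 10, 3], [0, 3, 2]]; det M1 = -11
M2 = [[0, E_t/2, G_s/2], [E_t/2, E, F], [G_s/2, F, G]] = [[0, 3, 1], [3, 10, 3], [1, 3, 2]]; det M2 = -10
det M1 - det M2 = -1; K = -1 / (11)^2 = -1/121

Answer: K = -1/121


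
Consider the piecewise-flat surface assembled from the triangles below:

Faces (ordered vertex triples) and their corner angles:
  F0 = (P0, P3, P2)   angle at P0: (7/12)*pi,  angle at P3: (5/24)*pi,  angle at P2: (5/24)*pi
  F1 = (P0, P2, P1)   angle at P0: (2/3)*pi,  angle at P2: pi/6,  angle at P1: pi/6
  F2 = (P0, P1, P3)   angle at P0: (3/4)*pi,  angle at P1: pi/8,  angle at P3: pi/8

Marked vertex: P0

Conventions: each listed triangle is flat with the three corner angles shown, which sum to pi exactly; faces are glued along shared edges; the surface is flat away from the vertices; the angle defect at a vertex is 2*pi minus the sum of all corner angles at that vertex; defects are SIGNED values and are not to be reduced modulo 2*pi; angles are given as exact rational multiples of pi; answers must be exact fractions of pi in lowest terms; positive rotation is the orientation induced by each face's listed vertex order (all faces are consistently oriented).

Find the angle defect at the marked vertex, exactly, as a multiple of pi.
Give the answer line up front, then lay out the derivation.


Answer: defect(P0) = 0

Sum of corner angles at P0: 2*pi
defect = 2*pi - 2*pi


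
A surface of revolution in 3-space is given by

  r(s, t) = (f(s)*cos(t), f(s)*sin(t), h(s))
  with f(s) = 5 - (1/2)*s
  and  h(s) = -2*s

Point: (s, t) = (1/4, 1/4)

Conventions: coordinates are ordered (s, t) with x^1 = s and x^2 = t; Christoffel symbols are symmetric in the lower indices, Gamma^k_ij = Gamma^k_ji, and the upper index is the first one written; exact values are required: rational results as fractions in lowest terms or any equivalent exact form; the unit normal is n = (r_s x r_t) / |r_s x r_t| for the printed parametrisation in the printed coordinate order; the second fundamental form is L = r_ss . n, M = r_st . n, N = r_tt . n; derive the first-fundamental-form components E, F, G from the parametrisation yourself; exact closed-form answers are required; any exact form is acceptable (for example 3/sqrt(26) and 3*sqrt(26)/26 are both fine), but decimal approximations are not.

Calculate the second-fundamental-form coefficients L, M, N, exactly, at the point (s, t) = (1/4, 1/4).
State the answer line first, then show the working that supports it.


Answer: L = 0, M = 0, N = -39*sqrt(17)/34

f = 39/8, f' = -1/2, f'' = 0, h' = -2, h'' = 0
E = 17/4, F = 0, G = 1521/64; answer radicand W^2 = 17/4
unnormalised second-form numerators: l = 0, m = 0, n = -39/4; L = l/sqrt(17/4), and similarly M = m/sqrt(W^2), N = n/sqrt(W^2)


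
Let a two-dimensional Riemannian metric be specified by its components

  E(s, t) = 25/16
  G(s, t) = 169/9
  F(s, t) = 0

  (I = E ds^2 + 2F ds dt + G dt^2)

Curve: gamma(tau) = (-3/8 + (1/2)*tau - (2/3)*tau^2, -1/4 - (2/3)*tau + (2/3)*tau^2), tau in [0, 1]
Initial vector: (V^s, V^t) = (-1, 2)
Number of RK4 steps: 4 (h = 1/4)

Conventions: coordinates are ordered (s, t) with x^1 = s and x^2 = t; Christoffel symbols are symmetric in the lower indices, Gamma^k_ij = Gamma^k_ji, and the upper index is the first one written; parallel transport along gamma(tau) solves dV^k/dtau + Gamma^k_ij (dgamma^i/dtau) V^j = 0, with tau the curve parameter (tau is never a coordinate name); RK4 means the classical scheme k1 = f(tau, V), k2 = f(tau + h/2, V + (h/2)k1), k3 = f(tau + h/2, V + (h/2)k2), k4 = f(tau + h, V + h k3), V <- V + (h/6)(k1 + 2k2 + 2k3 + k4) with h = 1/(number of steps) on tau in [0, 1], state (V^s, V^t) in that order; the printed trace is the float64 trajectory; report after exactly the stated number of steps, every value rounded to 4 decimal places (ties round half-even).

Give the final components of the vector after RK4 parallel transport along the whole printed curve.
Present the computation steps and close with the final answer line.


gamma'(tau) = (1/2 - (4/3)*tau, -2/3 + (4/3)*tau); f(tau, V)^k = -Gamma^k_ij(gamma(tau)) gamma'^i(tau) V^j; h = 1/4; intermediate values shown to 6 dp
curve data and Christoffel symbols at the stage parameters:
  tau = 0.000000: gamma = (-0.375000, -0.250000), gamma' = (0.500000, -0.666667); Gamma_sss = 0.000000, Gamma_sst = 0.000000, Gamma_stt = 0.000000, Gamma_tss = 0.000000, Gamma_tst = 0.000000, Gamma_ttt = 0.000000
  tau = 0.125000: gamma = (-0.322917, -0.322917), gamma' = (0.333333, -0.500000); Gamma_sss = 0.000000, Gamma_sst = 0.000000, Gamma_stt = 0.000000, Gamma_tss = 0.000000, Gamma_tst = 0.000000, Gamma_ttt = 0.000000
  tau = 0.250000: gamma = (-0.291667, -0.375000), gamma' = (0.166667, -0.333333); Gamma_sss = 0.000000, Gamma_sst = 0.000000, Gamma_stt = 0.000000, Gamma_tss = 0.000000, Gamma_tst = 0.000000, Gamma_ttt = 0.000000
  tau = 0.375000: gamma = (-0.281250, -0.406250), gamma' = (0.000000, -0.166667); Gamma_sss = 0.000000, Gamma_sst = 0.000000, Gamma_stt = 0.000000, Gamma_tss = 0.000000, Gamma_tst = 0.000000, Gamma_ttt = 0.000000
  tau = 0.500000: gamma = (-0.291667, -0.416667), gamma' = (-0.166667, 0.000000); Gamma_sss = 0.000000, Gamma_sst = 0.000000, Gamma_stt = 0.000000, Gamma_tss = 0.000000, Gamma_tst = 0.000000, Gamma_ttt = 0.000000
  tau = 0.625000: gamma = (-0.322917, -0.406250), gamma' = (-0.333333, 0.166667); Gamma_sss = 0.000000, Gamma_sst = 0.000000, Gamma_stt = 0.000000, Gamma_tss = 0.000000, Gamma_tst = 0.000000, Gamma_ttt = 0.000000
  tau = 0.750000: gamma = (-0.375000, -0.375000), gamma' = (-0.500000, 0.333333); Gamma_sss = 0.000000, Gamma_sst = 0.000000, Gamma_stt = 0.000000, Gamma_tss = 0.000000, Gamma_tst = 0.000000, Gamma_ttt = 0.000000
  tau = 0.875000: gamma = (-0.447917, -0.322917), gamma' = (-0.666667, 0.500000); Gamma_sss = 0.000000, Gamma_sst = 0.000000, Gamma_stt = 0.000000, Gamma_tss = 0.000000, Gamma_tst = 0.000000, Gamma_ttt = 0.000000
  tau = 1.000000: gamma = (-0.541667, -0.250000), gamma' = (-0.833333, 0.666667); Gamma_sss = 0.000000, Gamma_sst = 0.000000, Gamma_stt = 0.000000, Gamma_tss = 0.000000, Gamma_tst = 0.000000, Gamma_ttt = 0.000000
step 0: V^s = -1.0000, V^t = 2.0000
step 1: k1 = (0.000000, 0.000000), k2 = (0.000000, 0.000000), k3 = (0.000000, 0.000000), k4 = (0.000000, 0.000000); V <- V + (h/6)(k1 + 2k2 + 2k3 + k4): V^s = -1.0000, V^t = 2.0000
step 2: k1 = (0.000000, 0.000000), k2 = (0.000000, 0.000000), k3 = (0.000000, 0.000000), k4 = (0.000000, 0.000000); V <- V + (h/6)(k1 + 2k2 + 2k3 + k4): V^s = -1.0000, V^t = 2.0000
step 3: k1 = (0.000000, 0.000000), k2 = (0.000000, 0.000000), k3 = (0.000000, 0.000000), k4 = (0.000000, 0.000000); V <- V + (h/6)(k1 + 2k2 + 2k3 + k4): V^s = -1.0000, V^t = 2.0000
step 4: k1 = (0.000000, 0.000000), k2 = (0.000000, 0.000000), k3 = (0.000000, 0.000000), k4 = (0.000000, 0.000000); V <- V + (h/6)(k1 + 2k2 + 2k3 + k4): V^s = -1.0000, V^t = 2.0000

Answer: V^s = -1.0000, V^t = 2.0000
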